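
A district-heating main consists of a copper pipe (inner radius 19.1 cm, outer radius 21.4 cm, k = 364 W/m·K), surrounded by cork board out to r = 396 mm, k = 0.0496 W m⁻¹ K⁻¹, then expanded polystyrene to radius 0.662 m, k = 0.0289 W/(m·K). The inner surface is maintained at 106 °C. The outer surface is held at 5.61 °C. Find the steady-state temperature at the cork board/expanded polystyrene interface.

Series thermal resistances, inner to outer:
  R'_copper = ln(0.214/0.191)/(2πk) = 0.1137/(2π·364) = 4.972×10^-5 m·K/W
  R'_cork board = ln(0.396/0.214)/(2πk) = 0.6154/(2π·0.0496) = 1.975 m·K/W
  R'_expanded polystyrene = ln(0.662/0.396)/(2πk) = 0.5139/(2π·0.0289) = 2.830 m·K/W
ΣR = 4.972×10^-5 + 1.975 + 2.830 = 4.805 m·K/W
Q' = ΔT/ΣR = (106 °C − 5.61 °C)/4.805 = 20.89 W/m
From the inner boundary to the cork board/expanded polystyrene interface, ΣR_partial = 1.975 m·K/W.
T_interface = T_in − Q'·ΣR_partial = 106 °C − (20.89)(1.975) = 64.7 °C

T = 64.7 °C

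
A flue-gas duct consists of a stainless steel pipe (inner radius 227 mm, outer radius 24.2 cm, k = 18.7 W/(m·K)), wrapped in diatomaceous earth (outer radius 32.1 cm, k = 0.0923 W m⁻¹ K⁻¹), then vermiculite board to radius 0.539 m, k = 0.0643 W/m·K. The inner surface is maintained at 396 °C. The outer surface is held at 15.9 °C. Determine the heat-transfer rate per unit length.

Q' = 215 W/m

Treat each layer as a resistance in series:
  R'_stainless steel = ln(0.242/0.227)/(2πk) = 0.06399/(2π·18.7) = 5.446×10^-4 m·K/W
  R'_diatomaceous earth = ln(0.321/0.242)/(2πk) = 0.2825/(2π·0.0923) = 0.4871 m·K/W
  R'_vermiculite board = ln(0.539/0.321)/(2πk) = 0.5183/(2π·0.0643) = 1.283 m·K/W
ΣR = 5.446×10^-4 + 0.4871 + 1.283 = 1.771 m·K/W
Q' = ΔT/ΣR = (396 °C − 15.9 °C)/1.771 = 215 W/m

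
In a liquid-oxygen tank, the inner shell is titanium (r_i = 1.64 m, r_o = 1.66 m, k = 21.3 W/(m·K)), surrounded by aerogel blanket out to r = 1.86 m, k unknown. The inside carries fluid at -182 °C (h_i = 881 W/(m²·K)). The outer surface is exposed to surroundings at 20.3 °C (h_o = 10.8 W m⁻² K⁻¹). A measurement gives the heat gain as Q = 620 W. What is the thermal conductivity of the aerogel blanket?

k = 0.0159 W/m·K

ΣR = ΔT/Q = |-182 − 20.3|/620 = 0.3263 K/W
Known resistances:
  R_conv,in = 1/(4πr²h) = 1/(4π·1.64²·881) = 3.358×10^-5 K/W
  R_titanium = (1/1.64 − 1/1.66)/(4πk) = 0.007346/(4π·21.3) = 2.745×10^-5 K/W
  R_conv,out = 1/(4πr²h) = 1/(4π·1.86²·10.8) = 0.002130 K/W
R_aerogel blanket = ΣR − ΣR_known = 0.3263 − 0.002191 = 0.3241 K/W
(1/r₁−1/r₂)/(4πk) = 0.3241 ⇒ k = 0.06478/(4π·0.3241) = 0.0159 W/m·K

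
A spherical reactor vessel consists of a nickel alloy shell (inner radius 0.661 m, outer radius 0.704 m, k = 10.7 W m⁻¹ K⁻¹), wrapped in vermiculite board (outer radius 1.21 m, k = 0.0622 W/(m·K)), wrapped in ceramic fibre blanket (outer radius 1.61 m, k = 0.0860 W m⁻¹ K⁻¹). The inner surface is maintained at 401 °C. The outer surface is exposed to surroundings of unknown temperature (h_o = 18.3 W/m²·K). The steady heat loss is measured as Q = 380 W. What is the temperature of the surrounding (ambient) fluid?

Sum the resistances:
  R_nickel alloy = (1/0.661 − 1/0.704)/(4πk) = 0.09240/(4π·10.7) = 6.872×10^-4 K/W
  R_vermiculite board = (1/0.704 − 1/1.21)/(4πk) = 0.5940/(4π·0.0622) = 0.7600 K/W
  R_ceramic fibre blanket = (1/1.21 − 1/1.61)/(4πk) = 0.2053/(4π·0.0860) = 0.1900 K/W
  R_conv,out = 1/(4πr²h) = 1/(4π·1.61²·18.3) = 0.001678 K/W
ΣR = 0.9523 K/W
ΔT = Q·ΣR = 380 × 0.9523 = 361.9 K
Heat flows outward, so T_out = T_in − ΔT = 401 − 361.9 = 39.1 °C

T_out = 39.1 °C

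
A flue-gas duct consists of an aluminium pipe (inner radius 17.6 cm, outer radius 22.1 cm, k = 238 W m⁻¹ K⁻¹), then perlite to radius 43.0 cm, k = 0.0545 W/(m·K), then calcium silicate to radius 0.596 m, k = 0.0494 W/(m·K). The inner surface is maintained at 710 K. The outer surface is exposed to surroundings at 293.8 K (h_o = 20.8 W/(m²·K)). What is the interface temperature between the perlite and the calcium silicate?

T = 441 K

Resistance network (inner→outer):
  R'_aluminium = ln(0.221/0.176)/(2πk) = 0.2277/(2π·238) = 1.523×10^-4 m·K/W
  R'_perlite = ln(0.430/0.221)/(2πk) = 0.6656/(2π·0.0545) = 1.944 m·K/W
  R'_calcium silicate = ln(0.596/0.430)/(2πk) = 0.3265/(2π·0.0494) = 1.052 m·K/W
  R'_conv,out = 1/(2πr h) = 1/(2π·0.596·20.8) = 0.01284 m·K/W
ΣR = 1.523×10^-4 + 1.944 + 1.052 + 0.01284 = 3.009 m·K/W
Q' = ΔT/ΣR = (710 K − 293.8 K)/3.009 = 138.3 W/m
From the inner boundary to the perlite/calcium silicate interface, ΣR_partial = 1.944 m·K/W.
T_interface = T_in − Q'·ΣR_partial = 710 K − (138.3)(1.944) = 441 K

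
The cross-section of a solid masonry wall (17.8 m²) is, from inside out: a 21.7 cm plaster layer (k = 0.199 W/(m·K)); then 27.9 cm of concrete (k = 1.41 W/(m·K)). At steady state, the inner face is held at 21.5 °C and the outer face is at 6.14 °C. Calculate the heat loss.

Q = 212 W

Resistance network (inner→outer):
  R_plaster = L/(kA) = 0.217/(0.199·17.8) = 0.06126 K/W
  R_concrete = L/(kA) = 0.279/(1.41·17.8) = 0.01112 K/W
ΣR = 0.06126 + 0.01112 = 0.07238 K/W
Q = ΔT/ΣR = (21.5 °C − 6.14 °C)/0.07238 = 212 W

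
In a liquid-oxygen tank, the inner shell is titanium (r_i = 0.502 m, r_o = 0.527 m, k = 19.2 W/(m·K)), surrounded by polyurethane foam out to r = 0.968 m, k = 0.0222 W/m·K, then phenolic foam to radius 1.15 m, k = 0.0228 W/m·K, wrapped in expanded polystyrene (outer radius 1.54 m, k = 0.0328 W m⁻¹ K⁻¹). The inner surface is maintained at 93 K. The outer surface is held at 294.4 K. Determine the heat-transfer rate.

Q = 47.9 W

Resistance network (inner→outer):
  R_titanium = (1/0.502 − 1/0.527)/(4πk) = 0.09450/(4π·19.2) = 3.917×10^-4 K/W
  R_polyurethane foam = (1/0.527 − 1/0.968)/(4πk) = 0.8645/(4π·0.0222) = 3.099 K/W
  R_phenolic foam = (1/0.968 − 1/1.15)/(4πk) = 0.1635/(4π·0.0228) = 0.5706 K/W
  R_expanded polystyrene = (1/1.15 − 1/1.54)/(4πk) = 0.2202/(4π·0.0328) = 0.5343 K/W
ΣR = 3.917×10^-4 + 3.099 + 0.5706 + 0.5343 = 4.204 K/W
Q = ΔT/ΣR = (93 K − 294.4 K)/4.204 = -47.9 W
(Negative Q ⇒ heat flows inward; heat gain = 47.9 W.)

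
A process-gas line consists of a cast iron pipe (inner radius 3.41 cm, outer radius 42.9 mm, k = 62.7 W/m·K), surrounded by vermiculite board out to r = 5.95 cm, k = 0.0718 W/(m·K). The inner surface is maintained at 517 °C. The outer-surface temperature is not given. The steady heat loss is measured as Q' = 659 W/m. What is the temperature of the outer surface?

T_out = 38.8 °C

Sum the resistances:
  R'_cast iron = ln(0.0429/0.0341)/(2πk) = 0.2296/(2π·62.7) = 5.827×10^-4 m·K/W
  R'_vermiculite board = ln(0.0595/0.0429)/(2πk) = 0.3271/(2π·0.0718) = 0.7251 m·K/W
ΣR = 0.7257 m·K/W
ΔT = Q'·ΣR = 659 × 0.7257 = 478.2 K
Heat flows outward, so T_out = T_in − ΔT = 517 − 478.2 = 38.8 °C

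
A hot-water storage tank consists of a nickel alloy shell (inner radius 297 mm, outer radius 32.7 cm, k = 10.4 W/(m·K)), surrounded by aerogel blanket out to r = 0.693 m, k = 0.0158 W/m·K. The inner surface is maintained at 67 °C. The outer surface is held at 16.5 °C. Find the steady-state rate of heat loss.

Q = 6.21 W

Resistance network (inner→outer):
  R_nickel alloy = (1/0.297 − 1/0.327)/(4πk) = 0.3089/(4π·10.4) = 0.002364 K/W
  R_aerogel blanket = (1/0.327 − 1/0.693)/(4πk) = 1.615/(4π·0.0158) = 8.135 K/W
ΣR = 0.002364 + 8.135 = 8.137 K/W
Q = ΔT/ΣR = (67 °C − 16.5 °C)/8.137 = 6.21 W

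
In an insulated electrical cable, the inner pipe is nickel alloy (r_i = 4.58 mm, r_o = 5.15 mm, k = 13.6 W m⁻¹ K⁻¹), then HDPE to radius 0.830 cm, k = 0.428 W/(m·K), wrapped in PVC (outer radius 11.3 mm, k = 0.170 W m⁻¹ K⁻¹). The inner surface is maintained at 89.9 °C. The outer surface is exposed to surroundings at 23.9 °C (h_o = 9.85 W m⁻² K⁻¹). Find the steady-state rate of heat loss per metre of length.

Q' = 34.8 W/m

Treat each layer as a resistance in series:
  R'_nickel alloy = ln(0.00515/0.00458)/(2πk) = 0.1173/(2π·13.6) = 0.001373 m·K/W
  R'_HDPE = ln(0.00830/0.00515)/(2πk) = 0.4773/(2π·0.428) = 0.1775 m·K/W
  R'_PVC = ln(0.0113/0.00830)/(2πk) = 0.3085/(2π·0.170) = 0.2889 m·K/W
  R'_conv,out = 1/(2πr h) = 1/(2π·0.0113·9.85) = 1.430 m·K/W
ΣR = 0.001373 + 0.1775 + 0.2889 + 1.430 = 1.898 m·K/W
Q' = ΔT/ΣR = (89.9 °C − 23.9 °C)/1.898 = 34.8 W/m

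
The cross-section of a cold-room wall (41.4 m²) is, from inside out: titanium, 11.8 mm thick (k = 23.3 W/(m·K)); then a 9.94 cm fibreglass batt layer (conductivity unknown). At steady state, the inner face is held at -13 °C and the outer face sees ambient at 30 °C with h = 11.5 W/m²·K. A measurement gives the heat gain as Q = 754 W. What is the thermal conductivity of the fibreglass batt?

k = 0.0437 W/m·K

ΣR = ΔT/Q = |-13 − 30|/754 = 0.05703 K/W
Known resistances:
  R_titanium = L/(kA) = 0.0118/(23.3·41.4) = 1.223×10^-5 K/W
  R_conv,out = 1/(hA) = 1/(11.5·41.4) = 0.002100 K/W
R_fibreglass batt = ΣR − ΣR_known = 0.05703 − 0.002112 = 0.05492 K/W
L/(kA) = 0.05492 ⇒ k = 0.0994/(0.05492·41.4) = 0.0437 W/m·K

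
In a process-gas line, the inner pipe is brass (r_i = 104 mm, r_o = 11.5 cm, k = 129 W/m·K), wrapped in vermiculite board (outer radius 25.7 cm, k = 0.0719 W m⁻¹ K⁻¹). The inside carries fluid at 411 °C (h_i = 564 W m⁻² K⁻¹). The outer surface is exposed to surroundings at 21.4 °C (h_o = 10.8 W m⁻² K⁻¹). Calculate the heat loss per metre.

Q' = 212 W/m

Resistance network (inner→outer):
  R'_conv,in = 1/(2πr h) = 1/(2π·0.104·564) = 0.002713 m·K/W
  R'_brass = ln(0.115/0.104)/(2πk) = 0.1005/(2π·129) = 1.240×10^-4 m·K/W
  R'_vermiculite board = ln(0.257/0.115)/(2πk) = 0.8041/(2π·0.0719) = 1.780 m·K/W
  R'_conv,out = 1/(2πr h) = 1/(2π·0.257·10.8) = 0.05734 m·K/W
ΣR = 0.002713 + 1.240×10^-4 + 1.780 + 0.05734 = 1.840 m·K/W
Q' = ΔT/ΣR = (411 °C − 21.4 °C)/1.840 = 212 W/m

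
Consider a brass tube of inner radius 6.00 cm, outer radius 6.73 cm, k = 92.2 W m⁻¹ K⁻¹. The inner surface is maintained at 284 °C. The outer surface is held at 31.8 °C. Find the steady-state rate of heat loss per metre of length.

Q' = 1.27×10^6 W/m

Q' = 2πk·ΔT/ln(r₂/r₁) = 2π × 92.2 × 252.2 / ln(0.0673/0.0600) = 1.27×10^6 W/m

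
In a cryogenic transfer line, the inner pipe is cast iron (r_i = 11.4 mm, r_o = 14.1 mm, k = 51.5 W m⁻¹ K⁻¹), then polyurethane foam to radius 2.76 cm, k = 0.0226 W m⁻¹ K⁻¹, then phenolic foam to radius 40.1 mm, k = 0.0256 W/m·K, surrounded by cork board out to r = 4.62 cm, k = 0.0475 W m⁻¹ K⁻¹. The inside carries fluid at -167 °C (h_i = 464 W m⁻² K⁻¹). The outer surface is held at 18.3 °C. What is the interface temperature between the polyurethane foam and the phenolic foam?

Resistance network (inner→outer):
  R'_conv,in = 1/(2πr h) = 1/(2π·0.0114·464) = 0.03009 m·K/W
  R'_cast iron = ln(0.0141/0.0114)/(2πk) = 0.2126/(2π·51.5) = 6.569×10^-4 m·K/W
  R'_polyurethane foam = ln(0.0276/0.0141)/(2πk) = 0.6716/(2π·0.0226) = 4.730 m·K/W
  R'_phenolic foam = ln(0.0401/0.0276)/(2πk) = 0.3736/(2π·0.0256) = 2.322 m·K/W
  R'_cork board = ln(0.0462/0.0401)/(2πk) = 0.1416/(2π·0.0475) = 0.4745 m·K/W
ΣR = 0.03009 + 6.569×10^-4 + 4.730 + 2.322 + 0.4745 = 7.557 m·K/W
Q' = ΔT/ΣR = (-167 °C − 18.3 °C)/7.557 = -24.52 W/m
From the inner boundary to the polyurethane foam/phenolic foam interface, ΣR_partial = 4.761 m·K/W.
T_interface = T_in − Q'·ΣR_partial = -167 °C − (-24.52)(4.761) = -50.3 °C

T = -50.3 °C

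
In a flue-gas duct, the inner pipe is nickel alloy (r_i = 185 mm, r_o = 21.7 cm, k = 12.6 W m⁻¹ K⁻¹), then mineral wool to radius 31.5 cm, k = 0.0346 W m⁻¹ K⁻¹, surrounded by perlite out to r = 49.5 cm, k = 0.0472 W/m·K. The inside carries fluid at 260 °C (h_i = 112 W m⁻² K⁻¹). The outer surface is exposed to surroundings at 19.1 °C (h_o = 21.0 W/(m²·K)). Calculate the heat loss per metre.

Series thermal resistances, inner to outer:
  R'_conv,in = 1/(2πr h) = 1/(2π·0.185·112) = 0.007681 m·K/W
  R'_nickel alloy = ln(0.217/0.185)/(2πk) = 0.1595/(2π·12.6) = 0.002015 m·K/W
  R'_mineral wool = ln(0.315/0.217)/(2πk) = 0.3727/(2π·0.0346) = 1.714 m·K/W
  R'_perlite = ln(0.495/0.315)/(2πk) = 0.4520/(2π·0.0472) = 1.524 m·K/W
  R'_conv,out = 1/(2πr h) = 1/(2π·0.495·21.0) = 0.01531 m·K/W
ΣR = 0.007681 + 0.002015 + 1.714 + 1.524 + 0.01531 = 3.263 m·K/W
Q' = ΔT/ΣR = (260 °C − 19.1 °C)/3.263 = 73.8 W/m

Q' = 73.8 W/m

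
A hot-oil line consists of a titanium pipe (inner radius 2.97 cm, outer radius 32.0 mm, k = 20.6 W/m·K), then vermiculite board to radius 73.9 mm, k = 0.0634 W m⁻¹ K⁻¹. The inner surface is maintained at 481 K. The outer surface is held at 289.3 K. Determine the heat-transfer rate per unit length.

Treat each layer as a resistance in series:
  R'_titanium = ln(0.0320/0.0297)/(2πk) = 0.07459/(2π·20.6) = 5.763×10^-4 m·K/W
  R'_vermiculite board = ln(0.0739/0.0320)/(2πk) = 0.8370/(2π·0.0634) = 2.101 m·K/W
ΣR = 5.763×10^-4 + 2.101 = 2.102 m·K/W
Q' = ΔT/ΣR = (481 K − 289.3 K)/2.102 = 91.2 W/m

Q' = 91.2 W/m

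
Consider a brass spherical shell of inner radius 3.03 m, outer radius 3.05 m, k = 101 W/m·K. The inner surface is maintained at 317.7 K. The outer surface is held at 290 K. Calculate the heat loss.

Q = 1.62×10^7 W

Q = 4πk·ΔT/(1/r₁ − 1/r₂) = 4π × 101 × 27.7 / (1/3.03 − 1/3.05) = 1.62×10^7 W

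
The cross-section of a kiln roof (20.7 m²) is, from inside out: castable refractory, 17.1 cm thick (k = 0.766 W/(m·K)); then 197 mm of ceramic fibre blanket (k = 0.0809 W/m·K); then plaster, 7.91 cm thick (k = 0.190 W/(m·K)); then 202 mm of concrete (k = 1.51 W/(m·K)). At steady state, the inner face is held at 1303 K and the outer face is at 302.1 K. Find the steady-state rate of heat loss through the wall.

Treat each layer as a resistance in series:
  R_castable refractory = L/(kA) = 0.171/(0.766·20.7) = 0.01078 K/W
  R_ceramic fibre blanket = L/(kA) = 0.197/(0.0809·20.7) = 0.1176 K/W
  R_plaster = L/(kA) = 0.0791/(0.190·20.7) = 0.02011 K/W
  R_concrete = L/(kA) = 0.202/(1.51·20.7) = 0.006463 K/W
ΣR = 0.01078 + 0.1176 + 0.02011 + 0.006463 = 0.1550 K/W
Q = ΔT/ΣR = (1303 K − 302.1 K)/0.1550 = 6460 W

Q = 6.46 kW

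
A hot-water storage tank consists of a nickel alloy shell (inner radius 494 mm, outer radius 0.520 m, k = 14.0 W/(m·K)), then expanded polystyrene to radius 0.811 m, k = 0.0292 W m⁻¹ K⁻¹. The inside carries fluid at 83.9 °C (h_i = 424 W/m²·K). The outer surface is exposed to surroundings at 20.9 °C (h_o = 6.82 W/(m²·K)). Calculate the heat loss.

Q = 33.2 W

Series thermal resistances, inner to outer:
  R_conv,in = 1/(4πr²h) = 1/(4π·0.494²·424) = 7.691×10^-4 K/W
  R_nickel alloy = (1/0.494 − 1/0.520)/(4πk) = 0.1012/(4π·14.0) = 5.753×10^-4 K/W
  R_expanded polystyrene = (1/0.520 − 1/0.811)/(4πk) = 0.6900/(4π·0.0292) = 1.881 K/W
  R_conv,out = 1/(4πr²h) = 1/(4π·0.811²·6.82) = 0.01774 K/W
ΣR = 7.691×10^-4 + 5.753×10^-4 + 1.881 + 0.01774 = 1.900 K/W
Q = ΔT/ΣR = (83.9 °C − 20.9 °C)/1.900 = 33.2 W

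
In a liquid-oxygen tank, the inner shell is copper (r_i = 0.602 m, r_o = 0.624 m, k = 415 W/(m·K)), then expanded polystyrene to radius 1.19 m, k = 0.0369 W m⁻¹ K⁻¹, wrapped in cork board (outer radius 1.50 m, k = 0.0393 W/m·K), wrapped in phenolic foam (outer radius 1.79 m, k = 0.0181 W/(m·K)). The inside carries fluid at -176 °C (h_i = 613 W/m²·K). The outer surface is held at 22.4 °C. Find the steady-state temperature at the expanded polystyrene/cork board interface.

T = -44.0 °C

Series thermal resistances, inner to outer:
  R_conv,in = 1/(4πr²h) = 1/(4π·0.602²·613) = 3.582×10^-4 K/W
  R_copper = (1/0.602 − 1/0.624)/(4πk) = 0.05857/(4π·415) = 1.123×10^-5 K/W
  R_expanded polystyrene = (1/0.624 − 1/1.19)/(4πk) = 0.7622/(4π·0.0369) = 1.644 K/W
  R_cork board = (1/1.19 − 1/1.50)/(4πk) = 0.1737/(4π·0.0393) = 0.3517 K/W
  R_phenolic foam = (1/1.50 − 1/1.79)/(4πk) = 0.1080/(4π·0.0181) = 0.4749 K/W
ΣR = 3.582×10^-4 + 1.123×10^-5 + 1.644 + 0.3517 + 0.4749 = 2.471 K/W
Q = ΔT/ΣR = (-176 °C − 22.4 °C)/2.471 = -80.29 W
From the inner boundary to the expanded polystyrene/cork board interface, ΣR_partial = 1.644 K/W.
T_interface = T_in − Q·ΣR_partial = -176 °C − (-80.29)(1.644) = -44.0 °C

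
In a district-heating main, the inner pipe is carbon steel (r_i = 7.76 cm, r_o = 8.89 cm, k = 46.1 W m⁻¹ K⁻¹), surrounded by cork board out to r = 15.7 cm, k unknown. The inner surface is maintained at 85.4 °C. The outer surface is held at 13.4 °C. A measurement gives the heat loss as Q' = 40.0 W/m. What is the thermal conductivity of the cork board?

ΣR = ΔT/Q' = |85.4 − 13.4|/40.0 = 1.800 m·K/W
Known resistances:
  R'_carbon steel = ln(0.0889/0.0776)/(2πk) = 0.1359/(2π·46.1) = 4.693×10^-4 m·K/W
R_cork board = ΣR − ΣR_known = 1.800 − 4.693×10^-4 = 1.800 m·K/W
ln(r₂/r₁)/(2πk) = 1.800 ⇒ k = 0.5687/(2π·1.800) = 0.0503 W/m·K

k = 0.0503 W/m·K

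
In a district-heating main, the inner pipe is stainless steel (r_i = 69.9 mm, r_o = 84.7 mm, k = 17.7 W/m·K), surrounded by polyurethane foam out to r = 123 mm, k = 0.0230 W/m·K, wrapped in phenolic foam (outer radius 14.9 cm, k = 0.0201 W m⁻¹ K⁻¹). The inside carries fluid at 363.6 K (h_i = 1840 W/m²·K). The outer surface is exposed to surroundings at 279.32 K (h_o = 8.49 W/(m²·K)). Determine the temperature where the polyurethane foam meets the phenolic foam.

Treat each layer as a resistance in series:
  R'_conv,in = 1/(2πr h) = 1/(2π·0.0699·1840) = 0.001237 m·K/W
  R'_stainless steel = ln(0.0847/0.0699)/(2πk) = 0.1920/(2π·17.7) = 0.001727 m·K/W
  R'_polyurethane foam = ln(0.123/0.0847)/(2πk) = 0.3731/(2π·0.0230) = 2.582 m·K/W
  R'_phenolic foam = ln(0.149/0.123)/(2πk) = 0.1918/(2π·0.0201) = 1.518 m·K/W
  R'_conv,out = 1/(2πr h) = 1/(2π·0.149·8.49) = 0.1258 m·K/W
ΣR = 0.001237 + 0.001727 + 2.582 + 1.518 + 0.1258 = 4.229 m·K/W
Q' = ΔT/ΣR = (363.6 K − 279.32 K)/4.229 = 19.93 W/m
From the inner boundary to the polyurethane foam/phenolic foam interface, ΣR_partial = 2.585 m·K/W.
T_interface = T_in − Q'·ΣR_partial = 363.6 K − (19.93)(2.585) = 312.1 K

T = 312.1 K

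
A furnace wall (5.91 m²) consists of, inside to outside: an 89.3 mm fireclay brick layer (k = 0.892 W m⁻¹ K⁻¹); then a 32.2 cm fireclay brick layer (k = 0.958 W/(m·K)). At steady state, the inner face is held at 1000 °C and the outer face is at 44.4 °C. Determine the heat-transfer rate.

Q = 12900 W

Treat each layer as a resistance in series:
  R_fireclay brick = L/(kA) = 0.0893/(0.892·5.91) = 0.01694 K/W
  R_fireclay brick = L/(kA) = 0.322/(0.958·5.91) = 0.05687 K/W
ΣR = 0.01694 + 0.05687 = 0.07381 K/W
Q = ΔT/ΣR = (1000 °C − 44.4 °C)/0.07381 = 12900 W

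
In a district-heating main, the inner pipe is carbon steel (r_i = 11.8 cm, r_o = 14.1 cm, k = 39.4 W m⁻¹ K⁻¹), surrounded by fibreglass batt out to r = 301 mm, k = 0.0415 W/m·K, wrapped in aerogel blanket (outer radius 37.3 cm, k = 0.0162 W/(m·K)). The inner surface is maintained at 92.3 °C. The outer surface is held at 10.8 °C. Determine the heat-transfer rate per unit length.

Resistance network (inner→outer):
  R'_carbon steel = ln(0.141/0.118)/(2πk) = 0.1781/(2π·39.4) = 7.193×10^-4 m·K/W
  R'_fibreglass batt = ln(0.301/0.141)/(2πk) = 0.7584/(2π·0.0415) = 2.908 m·K/W
  R'_aerogel blanket = ln(0.373/0.301)/(2πk) = 0.2145/(2π·0.0162) = 2.107 m·K/W
ΣR = 7.193×10^-4 + 2.908 + 2.107 = 5.016 m·K/W
Q' = ΔT/ΣR = (92.3 °C − 10.8 °C)/5.016 = 16.2 W/m

Q' = 16.2 W/m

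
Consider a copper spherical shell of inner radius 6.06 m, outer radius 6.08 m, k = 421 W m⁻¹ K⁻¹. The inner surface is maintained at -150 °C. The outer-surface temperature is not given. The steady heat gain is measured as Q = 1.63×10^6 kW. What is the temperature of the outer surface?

T_out = 17.2 °C

Sum the resistances:
  R_copper = (1/6.06 − 1/6.08)/(4πk) = 5.428×10^-4/(4π·421) = 1.026×10^-7 K/W
ΣR = 1.026×10^-7 K/W
ΔT = Q·ΣR = 1.63×10^9 × 1.026×10^-7 = 167.2 K
Heat flows inward, so T_out = T_in + ΔT = -150 + 167.2 = 17.2 °C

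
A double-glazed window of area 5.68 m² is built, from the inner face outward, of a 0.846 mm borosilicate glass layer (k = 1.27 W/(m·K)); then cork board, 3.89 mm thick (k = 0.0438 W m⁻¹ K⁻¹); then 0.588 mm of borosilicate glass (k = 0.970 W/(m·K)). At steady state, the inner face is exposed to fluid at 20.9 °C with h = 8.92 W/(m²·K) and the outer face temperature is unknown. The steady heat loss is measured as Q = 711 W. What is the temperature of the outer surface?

Sum the resistances:
  R_conv,in = 1/(hA) = 1/(8.92·5.68) = 0.01974 K/W
  R_borosilicate glass = L/(kA) = 8.46×10^-4/(1.27·5.68) = 1.173×10^-4 K/W
  R_cork board = L/(kA) = 0.00389/(0.0438·5.68) = 0.01564 K/W
  R_borosilicate glass = L/(kA) = 5.88×10^-4/(0.970·5.68) = 1.067×10^-4 K/W
ΣR = 0.03560 K/W
ΔT = Q·ΣR = 711 × 0.03560 = 25.31 K
Heat flows outward, so T_out = T_in − ΔT = 20.9 − 25.31 = -4.41 °C

T_out = -4.41 °C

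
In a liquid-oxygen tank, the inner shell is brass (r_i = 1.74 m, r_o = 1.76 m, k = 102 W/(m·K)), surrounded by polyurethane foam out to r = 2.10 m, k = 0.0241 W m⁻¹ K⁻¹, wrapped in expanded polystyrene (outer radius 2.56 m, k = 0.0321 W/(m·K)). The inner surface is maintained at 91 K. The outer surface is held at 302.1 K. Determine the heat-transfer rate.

Resistance network (inner→outer):
  R_brass = (1/1.74 − 1/1.76)/(4πk) = 0.006531/(4π·102) = 5.095×10^-6 K/W
  R_polyurethane foam = (1/1.76 − 1/2.10)/(4πk) = 0.09199/(4π·0.0241) = 0.3038 K/W
  R_expanded polystyrene = (1/2.10 − 1/2.56)/(4πk) = 0.08557/(4π·0.0321) = 0.2121 K/W
ΣR = 5.095×10^-6 + 0.3038 + 0.2121 = 0.5159 K/W
Q = ΔT/ΣR = (91 K − 302.1 K)/0.5159 = -409 W
(Negative Q ⇒ heat flows inward; heat gain = 409 W.)

Q = 409 W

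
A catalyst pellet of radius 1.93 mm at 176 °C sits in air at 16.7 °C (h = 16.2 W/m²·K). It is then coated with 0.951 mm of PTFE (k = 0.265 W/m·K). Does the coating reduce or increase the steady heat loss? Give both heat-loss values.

increases: 0.121 → 0.248 W

Critical radius for a sphere: r_cr = 2k/h = 0.0327 m = 3.27 cm.
Outer radius after coating: r₂ = 0.00193 + 9.51×10^-4 = 0.002881 m.
Since r₁ < r_cr and r₂ ≤ r_cr, the coating moves toward the maximum at r_cr — heat loss rises.
Bare: R = 1/(4πr₁²h) = 1319 K/W; Q = 159.3/1319 = 0.121 W.
Coated: R = R_cond + R_conv = 643.2 K/W; Q = 159.3/643.2 = 0.248 W.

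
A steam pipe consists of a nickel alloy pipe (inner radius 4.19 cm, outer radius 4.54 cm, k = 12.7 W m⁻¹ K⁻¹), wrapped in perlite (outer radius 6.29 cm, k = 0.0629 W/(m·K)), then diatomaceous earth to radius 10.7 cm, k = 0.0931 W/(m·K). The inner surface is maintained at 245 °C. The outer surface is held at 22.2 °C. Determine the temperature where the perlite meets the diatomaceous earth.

T = 139 °C

Series thermal resistances, inner to outer:
  R'_nickel alloy = ln(0.0454/0.0419)/(2πk) = 0.08023/(2π·12.7) = 0.001005 m·K/W
  R'_perlite = ln(0.0629/0.0454)/(2πk) = 0.3260/(2π·0.0629) = 0.8250 m·K/W
  R'_diatomaceous earth = ln(0.107/0.0629)/(2πk) = 0.5313/(2π·0.0931) = 0.9082 m·K/W
ΣR = 0.001005 + 0.8250 + 0.9082 = 1.734 m·K/W
Q' = ΔT/ΣR = (245 °C − 22.2 °C)/1.734 = 128.5 W/m
From the inner boundary to the perlite/diatomaceous earth interface, ΣR_partial = 0.8260 m·K/W.
T_interface = T_in − Q'·ΣR_partial = 245 °C − (128.5)(0.8260) = 139 °C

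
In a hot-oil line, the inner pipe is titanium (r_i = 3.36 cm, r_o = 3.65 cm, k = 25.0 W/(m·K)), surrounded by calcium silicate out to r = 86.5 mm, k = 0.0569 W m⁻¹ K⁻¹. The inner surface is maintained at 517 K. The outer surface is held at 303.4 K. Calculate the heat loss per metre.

Q' = 88.5 W/m

Series thermal resistances, inner to outer:
  R'_titanium = ln(0.0365/0.0336)/(2πk) = 0.08279/(2π·25.0) = 5.270×10^-4 m·K/W
  R'_calcium silicate = ln(0.0865/0.0365)/(2πk) = 0.8628/(2π·0.0569) = 2.413 m·K/W
ΣR = 5.270×10^-4 + 2.413 = 2.414 m·K/W
Q' = ΔT/ΣR = (517 K − 303.4 K)/2.414 = 88.5 W/m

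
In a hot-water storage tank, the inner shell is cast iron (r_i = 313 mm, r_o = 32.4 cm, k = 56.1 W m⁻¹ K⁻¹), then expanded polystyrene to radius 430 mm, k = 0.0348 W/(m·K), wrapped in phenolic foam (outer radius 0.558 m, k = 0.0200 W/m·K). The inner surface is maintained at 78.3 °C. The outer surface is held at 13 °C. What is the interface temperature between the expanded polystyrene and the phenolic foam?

Series thermal resistances, inner to outer:
  R_cast iron = (1/0.313 − 1/0.324)/(4πk) = 0.1085/(4π·56.1) = 1.539×10^-4 K/W
  R_expanded polystyrene = (1/0.324 − 1/0.430)/(4πk) = 0.7608/(4π·0.0348) = 1.740 K/W
  R_phenolic foam = (1/0.430 − 1/0.558)/(4πk) = 0.5335/(4π·0.0200) = 2.123 K/W
ΣR = 1.539×10^-4 + 1.740 + 2.123 = 3.863 K/W
Q = ΔT/ΣR = (78.3 °C − 13 °C)/3.863 = 16.90 W
From the inner boundary to the expanded polystyrene/phenolic foam interface, ΣR_partial = 1.740 K/W.
T_interface = T_in − Q·ΣR_partial = 78.3 °C − (16.90)(1.740) = 48.9 °C

T = 48.9 °C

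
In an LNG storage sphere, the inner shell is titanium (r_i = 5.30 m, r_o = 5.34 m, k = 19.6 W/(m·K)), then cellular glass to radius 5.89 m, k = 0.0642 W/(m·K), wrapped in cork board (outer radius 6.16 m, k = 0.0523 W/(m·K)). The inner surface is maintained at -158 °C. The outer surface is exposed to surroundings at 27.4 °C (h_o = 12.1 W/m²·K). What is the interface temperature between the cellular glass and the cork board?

T = -36.8 °C

Resistance network (inner→outer):
  R_titanium = (1/5.30 − 1/5.34)/(4πk) = 0.001413/(4π·19.6) = 5.738×10^-6 K/W
  R_cellular glass = (1/5.34 − 1/5.89)/(4πk) = 0.01749/(4π·0.0642) = 0.02168 K/W
  R_cork board = (1/5.89 − 1/6.16)/(4πk) = 0.007442/(4π·0.0523) = 0.01132 K/W
  R_conv,out = 1/(4πr²h) = 1/(4π·6.16²·12.1) = 1.733×10^-4 K/W
ΣR = 5.738×10^-6 + 0.02168 + 0.01132 + 1.733×10^-4 = 0.03318 K/W
Q = ΔT/ΣR = (-158 °C − 27.4 °C)/0.03318 = -5588 W
From the inner boundary to the cellular glass/cork board interface, ΣR_partial = 0.02169 K/W.
T_interface = T_in − Q·ΣR_partial = -158 °C − (-5588)(0.02169) = -36.8 °C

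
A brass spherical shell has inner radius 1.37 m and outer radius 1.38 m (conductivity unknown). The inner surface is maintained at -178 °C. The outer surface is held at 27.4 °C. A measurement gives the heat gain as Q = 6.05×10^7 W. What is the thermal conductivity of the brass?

ΣR = ΔT/Q = |-178 − 27.4|/6.05×10^7 = 3.395×10^-6 K/W
(1/r₁−1/r₂)/(4πk) = 3.395×10^-6 ⇒ k = 0.005289/(4π·3.395×10^-6) = 124 W/m·K

k = 124 W/m·K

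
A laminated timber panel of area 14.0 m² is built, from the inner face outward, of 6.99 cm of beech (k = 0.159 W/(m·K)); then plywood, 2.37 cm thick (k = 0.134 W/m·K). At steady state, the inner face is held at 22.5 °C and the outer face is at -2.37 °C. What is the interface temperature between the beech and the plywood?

T = 4.77 °C

Resistance network (inner→outer):
  R_beech = L/(kA) = 0.0699/(0.159·14.0) = 0.03140 K/W
  R_plywood = L/(kA) = 0.0237/(0.134·14.0) = 0.01263 K/W
ΣR = 0.03140 + 0.01263 = 0.04403 K/W
Q = ΔT/ΣR = (22.5 °C − -2.37 °C)/0.04403 = 564.8 W
From the inner boundary to the beech/plywood interface, ΣR_partial = 0.03140 K/W.
T_interface = T_in − Q·ΣR_partial = 22.5 °C − (564.8)(0.03140) = 4.77 °C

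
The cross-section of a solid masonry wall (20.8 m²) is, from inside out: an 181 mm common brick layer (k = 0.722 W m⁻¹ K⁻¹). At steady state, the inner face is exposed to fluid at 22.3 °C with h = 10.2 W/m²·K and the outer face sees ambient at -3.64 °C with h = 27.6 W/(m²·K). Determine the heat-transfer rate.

Q = 1400 W

Treat each layer as a resistance in series:
  R_conv,in = 1/(hA) = 1/(10.2·20.8) = 0.004713 K/W
  R_common brick = L/(kA) = 0.181/(0.722·20.8) = 0.01205 K/W
  R_conv,out = 1/(hA) = 1/(27.6·20.8) = 0.001742 K/W
ΣR = 0.004713 + 0.01205 + 0.001742 = 0.01851 K/W
Q = ΔT/ΣR = (22.3 °C − -3.64 °C)/0.01851 = 1400 W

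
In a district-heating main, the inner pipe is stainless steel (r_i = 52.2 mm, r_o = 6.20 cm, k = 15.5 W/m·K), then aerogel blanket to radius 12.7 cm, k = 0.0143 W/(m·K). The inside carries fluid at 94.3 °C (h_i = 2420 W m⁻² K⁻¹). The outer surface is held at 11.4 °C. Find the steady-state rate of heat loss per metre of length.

Q' = 10.4 W/m

Resistance network (inner→outer):
  R'_conv,in = 1/(2πr h) = 1/(2π·0.0522·2420) = 0.001260 m·K/W
  R'_stainless steel = ln(0.0620/0.0522)/(2πk) = 0.1721/(2π·15.5) = 0.001767 m·K/W
  R'_aerogel blanket = ln(0.127/0.0620)/(2πk) = 0.7171/(2π·0.0143) = 7.981 m·K/W
ΣR = 0.001260 + 0.001767 + 7.981 = 7.984 m·K/W
Q' = ΔT/ΣR = (94.3 °C − 11.4 °C)/7.984 = 10.4 W/m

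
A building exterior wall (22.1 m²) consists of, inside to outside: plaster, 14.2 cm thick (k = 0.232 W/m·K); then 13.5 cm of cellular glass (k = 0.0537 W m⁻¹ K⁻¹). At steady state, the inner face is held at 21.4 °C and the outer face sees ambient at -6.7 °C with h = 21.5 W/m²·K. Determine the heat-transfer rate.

Resistance network (inner→outer):
  R_plaster = L/(kA) = 0.142/(0.232·22.1) = 0.02770 K/W
  R_cellular glass = L/(kA) = 0.135/(0.0537·22.1) = 0.1138 K/W
  R_conv,out = 1/(hA) = 1/(21.5·22.1) = 0.002105 K/W
ΣR = 0.02770 + 0.1138 + 0.002105 = 0.1436 K/W
Q = ΔT/ΣR = (21.4 °C − -6.7 °C)/0.1436 = 196 W

Q = 196 W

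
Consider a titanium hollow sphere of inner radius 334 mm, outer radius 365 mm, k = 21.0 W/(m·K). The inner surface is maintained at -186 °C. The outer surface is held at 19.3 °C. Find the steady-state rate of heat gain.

Q = 213 kW

Q = 4πk·ΔT/(1/r₁ − 1/r₂) = 4π × 21.0 × 205.3 / (1/0.334 − 1/0.365) = 2.13×10^5 W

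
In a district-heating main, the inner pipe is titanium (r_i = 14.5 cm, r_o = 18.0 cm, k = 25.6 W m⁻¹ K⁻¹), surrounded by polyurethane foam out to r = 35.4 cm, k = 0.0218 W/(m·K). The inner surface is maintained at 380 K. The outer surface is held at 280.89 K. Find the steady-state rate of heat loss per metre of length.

Q' = 20.1 W/m

Resistance network (inner→outer):
  R'_titanium = ln(0.180/0.145)/(2πk) = 0.2162/(2π·25.6) = 0.001344 m·K/W
  R'_polyurethane foam = ln(0.354/0.180)/(2πk) = 0.6763/(2π·0.0218) = 4.938 m·K/W
ΣR = 0.001344 + 4.938 = 4.939 m·K/W
Q' = ΔT/ΣR = (380 K − 280.89 K)/4.939 = 20.1 W/m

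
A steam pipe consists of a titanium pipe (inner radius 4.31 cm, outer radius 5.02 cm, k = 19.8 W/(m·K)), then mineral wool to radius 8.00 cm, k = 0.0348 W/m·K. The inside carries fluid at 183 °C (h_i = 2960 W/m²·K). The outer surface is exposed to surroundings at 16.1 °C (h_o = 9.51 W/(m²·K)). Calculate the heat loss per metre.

Treat each layer as a resistance in series:
  R'_conv,in = 1/(2πr h) = 1/(2π·0.0431·2960) = 0.001248 m·K/W
  R'_titanium = ln(0.0502/0.0431)/(2πk) = 0.1525/(2π·19.8) = 0.001226 m·K/W
  R'_mineral wool = ln(0.0800/0.0502)/(2πk) = 0.4660/(2π·0.0348) = 2.131 m·K/W
  R'_conv,out = 1/(2πr h) = 1/(2π·0.0800·9.51) = 0.2092 m·K/W
ΣR = 0.001248 + 0.001226 + 2.131 + 0.2092 = 2.343 m·K/W
Q' = ΔT/ΣR = (183 °C − 16.1 °C)/2.343 = 71.2 W/m

Q' = 71.2 W/m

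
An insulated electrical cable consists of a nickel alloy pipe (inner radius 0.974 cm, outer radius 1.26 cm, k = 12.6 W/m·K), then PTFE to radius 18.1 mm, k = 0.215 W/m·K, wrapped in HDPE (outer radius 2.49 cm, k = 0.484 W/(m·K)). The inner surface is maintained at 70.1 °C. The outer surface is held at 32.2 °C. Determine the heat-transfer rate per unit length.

Resistance network (inner→outer):
  R'_nickel alloy = ln(0.0126/0.00974)/(2πk) = 0.2575/(2π·12.6) = 0.003252 m·K/W
  R'_PTFE = ln(0.0181/0.0126)/(2πk) = 0.3622/(2π·0.215) = 0.2681 m·K/W
  R'_HDPE = ln(0.0249/0.0181)/(2πk) = 0.3190/(2π·0.484) = 0.1049 m·K/W
ΣR = 0.003252 + 0.2681 + 0.1049 = 0.3763 m·K/W
Q' = ΔT/ΣR = (70.1 °C − 32.2 °C)/0.3763 = 101 W/m

Q' = 101 W/m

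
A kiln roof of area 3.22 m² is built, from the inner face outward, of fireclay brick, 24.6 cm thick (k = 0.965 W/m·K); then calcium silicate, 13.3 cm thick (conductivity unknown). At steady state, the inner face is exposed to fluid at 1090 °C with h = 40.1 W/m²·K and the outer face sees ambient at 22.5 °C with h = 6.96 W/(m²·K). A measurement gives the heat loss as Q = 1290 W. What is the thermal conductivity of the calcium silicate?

k = 0.0593 W/m·K

ΣR = ΔT/Q = |1090 − 22.5|/1290 = 0.8275 K/W
Known resistances:
  R_conv,in = 1/(hA) = 1/(40.1·3.22) = 0.007745 K/W
  R_fireclay brick = L/(kA) = 0.246/(0.965·3.22) = 0.07917 K/W
  R_conv,out = 1/(hA) = 1/(6.96·3.22) = 0.04462 K/W
R_calcium silicate = ΣR − ΣR_known = 0.8275 − 0.1315 = 0.6960 K/W
L/(kA) = 0.6960 ⇒ k = 0.133/(0.6960·3.22) = 0.0593 W/m·K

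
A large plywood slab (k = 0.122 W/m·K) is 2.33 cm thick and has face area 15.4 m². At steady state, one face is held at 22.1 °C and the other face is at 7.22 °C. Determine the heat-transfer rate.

Q = 1200 W

Q = kA·ΔT/L = 0.122 × 15.4 × |22.1 °C − 7.22 °C| / 0.0233 = 1200 W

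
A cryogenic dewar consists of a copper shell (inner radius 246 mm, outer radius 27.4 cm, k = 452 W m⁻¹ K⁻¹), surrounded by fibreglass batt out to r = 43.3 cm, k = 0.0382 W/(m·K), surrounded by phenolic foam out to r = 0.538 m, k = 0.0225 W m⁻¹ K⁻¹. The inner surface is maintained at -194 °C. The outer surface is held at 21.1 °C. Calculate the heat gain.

Q = 49.0 W

Resistance network (inner→outer):
  R_copper = (1/0.246 − 1/0.274)/(4πk) = 0.4154/(4π·452) = 7.313×10^-5 K/W
  R_fibreglass batt = (1/0.274 − 1/0.433)/(4πk) = 1.340/(4π·0.0382) = 2.792 K/W
  R_phenolic foam = (1/0.433 − 1/0.538)/(4πk) = 0.4507/(4π·0.0225) = 1.594 K/W
ΣR = 7.313×10^-5 + 2.792 + 1.594 = 4.386 K/W
Q = ΔT/ΣR = (-194 °C − 21.1 °C)/4.386 = -49.0 W
(Negative Q ⇒ heat flows inward; heat gain = 49.0 W.)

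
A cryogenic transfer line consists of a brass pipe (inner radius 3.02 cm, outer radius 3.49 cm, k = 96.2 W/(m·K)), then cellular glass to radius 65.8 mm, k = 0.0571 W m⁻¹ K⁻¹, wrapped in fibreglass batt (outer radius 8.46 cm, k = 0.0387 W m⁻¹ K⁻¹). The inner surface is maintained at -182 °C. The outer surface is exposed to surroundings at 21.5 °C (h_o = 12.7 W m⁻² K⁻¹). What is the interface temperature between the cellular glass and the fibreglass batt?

T = -60.0 °C

Treat each layer as a resistance in series:
  R'_brass = ln(0.0349/0.0302)/(2πk) = 0.1446/(2π·96.2) = 2.393×10^-4 m·K/W
  R'_cellular glass = ln(0.0658/0.0349)/(2πk) = 0.6341/(2π·0.0571) = 1.768 m·K/W
  R'_fibreglass batt = ln(0.0846/0.0658)/(2πk) = 0.2513/(2π·0.0387) = 1.034 m·K/W
  R'_conv,out = 1/(2πr h) = 1/(2π·0.0846·12.7) = 0.1481 m·K/W
ΣR = 2.393×10^-4 + 1.768 + 1.034 + 0.1481 = 2.950 m·K/W
Q' = ΔT/ΣR = (-182 °C − 21.5 °C)/2.950 = -68.98 W/m
From the inner boundary to the cellular glass/fibreglass batt interface, ΣR_partial = 1.768 m·K/W.
T_interface = T_in − Q'·ΣR_partial = -182 °C − (-68.98)(1.768) = -60.0 °C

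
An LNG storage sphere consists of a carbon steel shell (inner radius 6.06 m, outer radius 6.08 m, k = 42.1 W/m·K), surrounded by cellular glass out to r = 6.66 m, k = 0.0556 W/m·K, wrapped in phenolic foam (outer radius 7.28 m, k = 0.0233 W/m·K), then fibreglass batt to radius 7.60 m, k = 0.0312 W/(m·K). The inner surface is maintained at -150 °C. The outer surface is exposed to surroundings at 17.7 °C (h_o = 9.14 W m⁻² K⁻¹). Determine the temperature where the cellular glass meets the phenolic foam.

Resistance network (inner→outer):
  R_carbon steel = (1/6.06 − 1/6.08)/(4πk) = 5.428×10^-4/(4π·42.1) = 1.026×10^-6 K/W
  R_cellular glass = (1/6.08 − 1/6.66)/(4πk) = 0.01432/(4π·0.0556) = 0.02050 K/W
  R_phenolic foam = (1/6.66 − 1/7.28)/(4πk) = 0.01279/(4π·0.0233) = 0.04367 K/W
  R_fibreglass batt = (1/7.28 − 1/7.60)/(4πk) = 0.005784/(4π·0.0312) = 0.01475 K/W
  R_conv,out = 1/(4πr²h) = 1/(4π·7.60²·9.14) = 1.507×10^-4 K/W
ΣR = 1.026×10^-6 + 0.02050 + 0.04367 + 0.01475 + 1.507×10^-4 = 0.07907 K/W
Q = ΔT/ΣR = (-150 °C − 17.7 °C)/0.07907 = -2121 W
From the inner boundary to the cellular glass/phenolic foam interface, ΣR_partial = 0.02050 K/W.
T_interface = T_in − Q·ΣR_partial = -150 °C − (-2121)(0.02050) = -107 °C

T = -107 °C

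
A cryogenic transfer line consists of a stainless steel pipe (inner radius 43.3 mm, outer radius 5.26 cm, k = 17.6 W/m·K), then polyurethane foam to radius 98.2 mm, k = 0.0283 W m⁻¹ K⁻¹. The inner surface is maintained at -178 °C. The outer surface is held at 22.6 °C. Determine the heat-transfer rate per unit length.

Q' = 57.1 W/m

Series thermal resistances, inner to outer:
  R'_stainless steel = ln(0.0526/0.0433)/(2πk) = 0.1946/(2π·17.6) = 0.001759 m·K/W
  R'_polyurethane foam = ln(0.0982/0.0526)/(2πk) = 0.6243/(2π·0.0283) = 3.511 m·K/W
ΣR = 0.001759 + 3.511 = 3.513 m·K/W
Q' = ΔT/ΣR = (-178 °C − 22.6 °C)/3.513 = -57.1 W/m
(Negative Q' ⇒ heat flows inward; heat gain = 57.1 W/m.)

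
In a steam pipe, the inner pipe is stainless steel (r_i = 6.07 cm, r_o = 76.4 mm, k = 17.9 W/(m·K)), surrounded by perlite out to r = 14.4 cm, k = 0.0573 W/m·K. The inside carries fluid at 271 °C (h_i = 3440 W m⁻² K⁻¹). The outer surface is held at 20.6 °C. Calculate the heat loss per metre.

Q' = 142 W/m

Resistance network (inner→outer):
  R'_conv,in = 1/(2πr h) = 1/(2π·0.0607·3440) = 7.622×10^-4 m·K/W
  R'_stainless steel = ln(0.0764/0.0607)/(2πk) = 0.2300/(2π·17.9) = 0.002045 m·K/W
  R'_perlite = ln(0.144/0.0764)/(2πk) = 0.6338/(2π·0.0573) = 1.761 m·K/W
ΣR = 7.622×10^-4 + 0.002045 + 1.761 = 1.764 m·K/W
Q' = ΔT/ΣR = (271 °C − 20.6 °C)/1.764 = 142 W/m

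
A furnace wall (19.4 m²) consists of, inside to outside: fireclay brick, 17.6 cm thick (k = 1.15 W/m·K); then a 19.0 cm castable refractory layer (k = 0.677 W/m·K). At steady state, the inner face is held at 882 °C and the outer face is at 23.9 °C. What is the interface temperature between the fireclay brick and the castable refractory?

Resistance network (inner→outer):
  R_fireclay brick = L/(kA) = 0.176/(1.15·19.4) = 0.007889 K/W
  R_castable refractory = L/(kA) = 0.190/(0.677·19.4) = 0.01447 K/W
ΣR = 0.007889 + 0.01447 = 0.02236 K/W
Q = ΔT/ΣR = (882 °C − 23.9 °C)/0.02236 = 38380 W
From the inner boundary to the fireclay brick/castable refractory interface, ΣR_partial = 0.007889 K/W.
T_interface = T_in − Q·ΣR_partial = 882 °C − (38380)(0.007889) = 579 °C

T = 579 °C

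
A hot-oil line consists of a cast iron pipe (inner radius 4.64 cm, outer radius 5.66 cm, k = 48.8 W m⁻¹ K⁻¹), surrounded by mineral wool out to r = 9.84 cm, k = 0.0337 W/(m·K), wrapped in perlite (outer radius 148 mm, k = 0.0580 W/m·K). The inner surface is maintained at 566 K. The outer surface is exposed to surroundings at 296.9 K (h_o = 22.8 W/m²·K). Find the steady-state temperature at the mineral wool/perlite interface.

T = 380 K

Series thermal resistances, inner to outer:
  R'_cast iron = ln(0.0566/0.0464)/(2πk) = 0.1987/(2π·48.8) = 6.481×10^-4 m·K/W
  R'_mineral wool = ln(0.0984/0.0566)/(2πk) = 0.5530/(2π·0.0337) = 2.612 m·K/W
  R'_perlite = ln(0.148/0.0984)/(2πk) = 0.4082/(2π·0.0580) = 1.120 m·K/W
  R'_conv,out = 1/(2πr h) = 1/(2π·0.148·22.8) = 0.04717 m·K/W
ΣR = 6.481×10^-4 + 2.612 + 1.120 + 0.04717 = 3.780 m·K/W
Q' = ΔT/ΣR = (566 K − 296.9 K)/3.780 = 71.19 W/m
From the inner boundary to the mineral wool/perlite interface, ΣR_partial = 2.613 m·K/W.
T_interface = T_in − Q'·ΣR_partial = 566 K − (71.19)(2.613) = 380 K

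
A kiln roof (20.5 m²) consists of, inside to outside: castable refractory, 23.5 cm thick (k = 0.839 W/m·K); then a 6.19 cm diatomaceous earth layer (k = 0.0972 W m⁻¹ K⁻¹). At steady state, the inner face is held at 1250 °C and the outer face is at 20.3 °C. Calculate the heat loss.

Treat each layer as a resistance in series:
  R_castable refractory = L/(kA) = 0.235/(0.839·20.5) = 0.01366 K/W
  R_diatomaceous earth = L/(kA) = 0.0619/(0.0972·20.5) = 0.03106 K/W
ΣR = 0.01366 + 0.03106 = 0.04472 K/W
Q = ΔT/ΣR = (1250 °C − 20.3 °C)/0.04472 = 27500 W

Q = 27.5 kW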